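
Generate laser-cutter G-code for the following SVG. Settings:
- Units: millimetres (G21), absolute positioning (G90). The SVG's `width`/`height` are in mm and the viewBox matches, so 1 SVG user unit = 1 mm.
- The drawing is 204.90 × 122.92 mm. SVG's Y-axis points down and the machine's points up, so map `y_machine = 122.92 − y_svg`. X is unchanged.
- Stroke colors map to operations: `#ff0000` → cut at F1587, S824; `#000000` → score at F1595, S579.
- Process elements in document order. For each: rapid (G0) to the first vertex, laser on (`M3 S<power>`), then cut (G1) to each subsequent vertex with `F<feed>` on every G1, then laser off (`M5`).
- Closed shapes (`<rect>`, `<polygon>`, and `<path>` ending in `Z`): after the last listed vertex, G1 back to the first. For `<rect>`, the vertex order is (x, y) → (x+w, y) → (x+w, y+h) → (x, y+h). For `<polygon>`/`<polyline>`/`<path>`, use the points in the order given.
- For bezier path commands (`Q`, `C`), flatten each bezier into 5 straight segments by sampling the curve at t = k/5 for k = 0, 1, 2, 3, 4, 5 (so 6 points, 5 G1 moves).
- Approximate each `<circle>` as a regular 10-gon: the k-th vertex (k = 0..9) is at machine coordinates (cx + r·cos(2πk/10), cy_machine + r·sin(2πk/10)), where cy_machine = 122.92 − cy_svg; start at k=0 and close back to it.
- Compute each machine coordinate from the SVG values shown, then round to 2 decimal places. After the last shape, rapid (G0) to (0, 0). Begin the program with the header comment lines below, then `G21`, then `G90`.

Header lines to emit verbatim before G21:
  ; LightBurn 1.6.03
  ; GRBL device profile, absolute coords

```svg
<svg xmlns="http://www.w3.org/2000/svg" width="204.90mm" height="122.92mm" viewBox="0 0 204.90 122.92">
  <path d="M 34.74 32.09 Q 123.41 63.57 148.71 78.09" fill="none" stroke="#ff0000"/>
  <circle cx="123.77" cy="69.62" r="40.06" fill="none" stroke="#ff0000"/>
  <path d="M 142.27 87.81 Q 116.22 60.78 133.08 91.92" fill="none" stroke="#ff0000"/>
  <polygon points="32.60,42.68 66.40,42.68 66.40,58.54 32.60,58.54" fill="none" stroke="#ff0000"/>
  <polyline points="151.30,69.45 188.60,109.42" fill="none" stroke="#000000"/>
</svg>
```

; LightBurn 1.6.03
; GRBL device profile, absolute coords
G21
G90
G0 X34.74 Y90.83
M3 S824
G1 X67.67 Y78.92 F1587
G1 X95.54 Y68.36 F1587
G1 X118.33 Y59.16 F1587
G1 X136.06 Y51.32 F1587
G1 X148.71 Y44.83 F1587
M5
G0 X163.83 Y53.30
M3 S824
G1 X156.18 Y76.85 F1587
G1 X136.15 Y91.40 F1587
G1 X111.39 Y91.40 F1587
G1 X91.36 Y76.85 F1587
G1 X83.71 Y53.30 F1587
G1 X91.36 Y29.75 F1587
G1 X111.39 Y15.20 F1587
G1 X136.15 Y15.20 F1587
G1 X156.18 Y29.75 F1587
G1 X163.83 Y53.30 F1587
M5
G0 X142.27 Y35.11
M3 S824
G1 X133.57 Y43.60 F1587
G1 X128.30 Y47.43 F1587
G1 X126.46 Y46.60 F1587
G1 X128.05 Y41.13 F1587
G1 X133.08 Y31.00 F1587
M5
G0 X32.60 Y80.24
M3 S824
G1 X66.40 Y80.24 F1587
G1 X66.40 Y64.38 F1587
G1 X32.60 Y64.38 F1587
G1 X32.60 Y80.24 F1587
M5
G0 X151.30 Y53.47
M3 S579
G1 X188.60 Y13.50 F1595
M5
G0 X0.00 Y0.00

viewBox `0 0 204.90 122.92` with mm width/height → 1 unit = 1 mm. Flip: y_m = 122.92 − y_svg.

**Shape 1** — `<path>` quadratic bezier, stroke `#ff0000` → cut (S824, F1587). Control points (SVG): P0=(34.74,32.09), P1=(123.41,63.57), P2=(148.71,78.09); sampled at t=k/5. Machine vertices: (34.74,90.83) → (67.67,78.92) → (95.54,68.36) → (118.33,59.16) → (136.06,51.32) → (148.71,44.83). Open path.

**Shape 2** — `<circle>` circle, stroke `#ff0000` → cut (S824, F1587). Machine vertices: (163.83,53.30) → (156.18,76.85) → (136.15,91.40) → (111.39,91.40) → (91.36,76.85) → (83.71,53.30) → (91.36,29.75) → (111.39,15.20) → (136.15,15.20) → (156.18,29.75) → (163.83,53.30). Closed: final G1 returns to the first vertex.

**Shape 3** — `<path>` quadratic bezier, stroke `#ff0000` → cut (S824, F1587). Control points (SVG): P0=(142.27,87.81), P1=(116.22,60.78), P2=(133.08,91.92); sampled at t=k/5. Machine vertices: (142.27,35.11) → (133.57,43.60) → (128.30,47.43) → (126.46,46.60) → (128.05,41.13) → (133.08,31.00). Open path.

**Shape 4** — `<polygon>` rectangle, stroke `#ff0000` → cut (S824, F1587). Machine vertices: (32.60,80.24) → (66.40,80.24) → (66.40,64.38) → (32.60,64.38) → (32.60,80.24). Closed: final G1 returns to the first vertex.

**Shape 5** — `<polyline>` line segment, stroke `#000000` → score (S579, F1595). Machine vertices: (151.30,53.47) → (188.60,13.50). Open path.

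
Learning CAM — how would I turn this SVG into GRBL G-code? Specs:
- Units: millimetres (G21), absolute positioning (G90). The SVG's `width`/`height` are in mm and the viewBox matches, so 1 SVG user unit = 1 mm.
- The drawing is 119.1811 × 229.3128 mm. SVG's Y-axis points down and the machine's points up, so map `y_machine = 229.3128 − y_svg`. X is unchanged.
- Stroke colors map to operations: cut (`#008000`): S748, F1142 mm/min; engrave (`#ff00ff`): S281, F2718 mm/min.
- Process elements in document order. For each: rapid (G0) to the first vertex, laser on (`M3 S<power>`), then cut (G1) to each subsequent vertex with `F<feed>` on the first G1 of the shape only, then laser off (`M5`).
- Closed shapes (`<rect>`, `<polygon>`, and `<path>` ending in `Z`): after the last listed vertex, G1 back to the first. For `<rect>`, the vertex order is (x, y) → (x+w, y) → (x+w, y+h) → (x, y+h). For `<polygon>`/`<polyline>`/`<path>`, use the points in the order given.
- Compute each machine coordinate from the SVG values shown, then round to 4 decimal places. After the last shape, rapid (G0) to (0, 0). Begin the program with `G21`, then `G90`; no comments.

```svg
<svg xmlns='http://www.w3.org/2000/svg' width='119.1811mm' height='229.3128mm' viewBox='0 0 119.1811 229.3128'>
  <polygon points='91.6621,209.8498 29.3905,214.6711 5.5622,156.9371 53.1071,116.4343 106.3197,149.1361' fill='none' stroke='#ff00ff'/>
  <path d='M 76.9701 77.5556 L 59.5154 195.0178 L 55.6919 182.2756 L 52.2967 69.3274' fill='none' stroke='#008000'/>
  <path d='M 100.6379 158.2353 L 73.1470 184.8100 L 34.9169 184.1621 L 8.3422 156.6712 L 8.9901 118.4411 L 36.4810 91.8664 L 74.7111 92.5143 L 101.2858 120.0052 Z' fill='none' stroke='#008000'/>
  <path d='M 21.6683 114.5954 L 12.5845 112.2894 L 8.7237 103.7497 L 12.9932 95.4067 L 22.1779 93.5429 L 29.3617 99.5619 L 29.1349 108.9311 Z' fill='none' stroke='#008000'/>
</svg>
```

G21
G90
G0 X91.6621 Y19.4630
M3 S281
G1 X29.3905 Y14.6417 F2718
G1 X5.5622 Y72.3757
G1 X53.1071 Y112.8785
G1 X106.3197 Y80.1767
G1 X91.6621 Y19.4630
M5
G0 X76.9701 Y151.7572
M3 S748
G1 X59.5154 Y34.2950 F1142
G1 X55.6919 Y47.0372
G1 X52.2967 Y159.9854
M5
G0 X100.6379 Y71.0775
M3 S748
G1 X73.1470 Y44.5028 F1142
G1 X34.9169 Y45.1507
G1 X8.3422 Y72.6416
G1 X8.9901 Y110.8717
G1 X36.4810 Y137.4464
G1 X74.7111 Y136.7985
G1 X101.2858 Y109.3076
G1 X100.6379 Y71.0775
M5
G0 X21.6683 Y114.7174
M3 S748
G1 X12.5845 Y117.0234 F1142
G1 X8.7237 Y125.5631
G1 X12.9932 Y133.9061
G1 X22.1779 Y135.7699
G1 X29.3617 Y129.7509
G1 X29.1349 Y120.3817
G1 X21.6683 Y114.7174
M5
G0 X0.0000 Y0.0000

viewBox `0 0 119.1811 229.3128` with mm width/height → 1 unit = 1 mm. Flip: y_m = 229.3128 − y_svg.

**Shape 1** — `<polygon>` regular polygon, stroke `#ff00ff` → engrave (S281, F2718). Machine vertices: (91.6621,19.4630) → (29.3905,14.6417) → (5.5622,72.3757) → (53.1071,112.8785) → (106.3197,80.1767) → (91.6621,19.4630). Closed: final G1 returns to the first vertex.

**Shape 2** — `<path>` open polyline, stroke `#008000` → cut (S748, F1142). Machine vertices: (76.9701,151.7572) → (59.5154,34.2950) → (55.6919,47.0372) → (52.2967,159.9854). Open path.

**Shape 3** — `<path>` regular polygon, stroke `#008000` → cut (S748, F1142). Machine vertices: (100.6379,71.0775) → (73.1470,44.5028) → (34.9169,45.1507) → (8.3422,72.6416) → (8.9901,110.8717) → (36.4810,137.4464) → (74.7111,136.7985) → (101.2858,109.3076) → (100.6379,71.0775). Closed: final G1 returns to the first vertex.

**Shape 4** — `<path>` regular polygon, stroke `#008000` → cut (S748, F1142). Machine vertices: (21.6683,114.7174) → (12.5845,117.0234) → (8.7237,125.5631) → (12.9932,133.9061) → (22.1779,135.7699) → (29.3617,129.7509) → (29.1349,120.3817) → (21.6683,114.7174). Closed: final G1 returns to the first vertex.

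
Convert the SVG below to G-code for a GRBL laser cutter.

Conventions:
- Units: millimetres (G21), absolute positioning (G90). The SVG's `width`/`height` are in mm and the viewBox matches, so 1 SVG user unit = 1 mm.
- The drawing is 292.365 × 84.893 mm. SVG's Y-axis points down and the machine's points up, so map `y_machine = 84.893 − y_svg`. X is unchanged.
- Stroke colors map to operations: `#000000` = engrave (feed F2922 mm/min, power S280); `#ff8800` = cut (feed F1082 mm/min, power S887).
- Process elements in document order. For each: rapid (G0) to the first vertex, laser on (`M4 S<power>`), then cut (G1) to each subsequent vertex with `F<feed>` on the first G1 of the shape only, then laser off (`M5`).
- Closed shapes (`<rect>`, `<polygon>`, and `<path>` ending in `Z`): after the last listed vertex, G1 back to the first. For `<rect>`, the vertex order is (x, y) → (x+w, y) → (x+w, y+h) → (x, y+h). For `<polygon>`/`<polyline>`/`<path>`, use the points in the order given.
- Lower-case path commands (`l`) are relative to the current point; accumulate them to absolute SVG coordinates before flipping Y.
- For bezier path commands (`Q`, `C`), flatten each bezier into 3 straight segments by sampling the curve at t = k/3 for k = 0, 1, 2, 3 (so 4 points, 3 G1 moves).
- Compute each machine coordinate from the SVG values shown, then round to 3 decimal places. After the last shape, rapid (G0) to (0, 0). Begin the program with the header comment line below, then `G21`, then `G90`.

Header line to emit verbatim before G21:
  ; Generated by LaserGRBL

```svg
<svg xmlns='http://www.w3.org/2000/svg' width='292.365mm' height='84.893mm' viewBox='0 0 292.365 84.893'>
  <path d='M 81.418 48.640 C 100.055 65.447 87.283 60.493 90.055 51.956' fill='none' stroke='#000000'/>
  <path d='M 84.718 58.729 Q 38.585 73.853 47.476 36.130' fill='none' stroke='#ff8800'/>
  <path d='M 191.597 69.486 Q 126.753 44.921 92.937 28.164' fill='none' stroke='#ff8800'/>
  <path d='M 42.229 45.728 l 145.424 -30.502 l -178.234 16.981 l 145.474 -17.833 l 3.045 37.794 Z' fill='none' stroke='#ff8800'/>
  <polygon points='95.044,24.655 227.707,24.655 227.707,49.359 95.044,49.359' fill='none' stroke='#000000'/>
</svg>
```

Since the viewBox matches the mm dimensions, user units are millimetres directly. The only transform is the Y-flip y_m = 84.893 − y_svg.

Shape 1 is a cubic bezier drawn with `<path>`. Its stroke #000000 means engrave at S280, F2922. After flipping Y the toolpath is (81.418,36.253) → (91.324,26.026) → (90.725,26.268) → (90.055,32.937).

Shape 2 is a quadratic bezier drawn with `<path>`. Its stroke #ff8800 means cut at S887, F1082. After flipping Y the toolpath is (84.718,26.164) → (60.076,21.953) → (47.662,29.486) → (47.476,48.763).

Shape 3 is a quadratic bezier drawn with `<path>`. Its stroke #ff8800 means cut at S887, F1082. After flipping Y the toolpath is (191.597,15.407) → (151.815,30.916) → (118.929,44.690) → (92.937,56.729).

Shape 4 is a closed polygon drawn with `<path>`. Its stroke #ff8800 means cut at S887, F1082. After flipping Y the toolpath is (42.229,39.165) → (187.653,69.667) → (9.419,52.686) → (154.893,70.519) → (157.938,32.725) → (42.229,39.165), returning to the start.

Shape 5 is a rectangle drawn with `<polygon>`. Its stroke #000000 means engrave at S280, F2922. After flipping Y the toolpath is (95.044,60.238) → (227.707,60.238) → (227.707,35.534) → (95.044,35.534) → (95.044,60.238), returning to the start.

; Generated by LaserGRBL
G21
G90
G0 X81.418 Y36.253
M4 S280
G1 X91.324 Y26.026 F2922
G1 X90.725 Y26.268
G1 X90.055 Y32.937
M5
G0 X84.718 Y26.164
M4 S887
G1 X60.076 Y21.953 F1082
G1 X47.662 Y29.486
G1 X47.476 Y48.763
M5
G0 X191.597 Y15.407
M4 S887
G1 X151.815 Y30.916 F1082
G1 X118.929 Y44.690
G1 X92.937 Y56.729
M5
G0 X42.229 Y39.165
M4 S887
G1 X187.653 Y69.667 F1082
G1 X9.419 Y52.686
G1 X154.893 Y70.519
G1 X157.938 Y32.725
G1 X42.229 Y39.165
M5
G0 X95.044 Y60.238
M4 S280
G1 X227.707 Y60.238 F2922
G1 X227.707 Y35.534
G1 X95.044 Y35.534
G1 X95.044 Y60.238
M5
G0 X0.000 Y0.000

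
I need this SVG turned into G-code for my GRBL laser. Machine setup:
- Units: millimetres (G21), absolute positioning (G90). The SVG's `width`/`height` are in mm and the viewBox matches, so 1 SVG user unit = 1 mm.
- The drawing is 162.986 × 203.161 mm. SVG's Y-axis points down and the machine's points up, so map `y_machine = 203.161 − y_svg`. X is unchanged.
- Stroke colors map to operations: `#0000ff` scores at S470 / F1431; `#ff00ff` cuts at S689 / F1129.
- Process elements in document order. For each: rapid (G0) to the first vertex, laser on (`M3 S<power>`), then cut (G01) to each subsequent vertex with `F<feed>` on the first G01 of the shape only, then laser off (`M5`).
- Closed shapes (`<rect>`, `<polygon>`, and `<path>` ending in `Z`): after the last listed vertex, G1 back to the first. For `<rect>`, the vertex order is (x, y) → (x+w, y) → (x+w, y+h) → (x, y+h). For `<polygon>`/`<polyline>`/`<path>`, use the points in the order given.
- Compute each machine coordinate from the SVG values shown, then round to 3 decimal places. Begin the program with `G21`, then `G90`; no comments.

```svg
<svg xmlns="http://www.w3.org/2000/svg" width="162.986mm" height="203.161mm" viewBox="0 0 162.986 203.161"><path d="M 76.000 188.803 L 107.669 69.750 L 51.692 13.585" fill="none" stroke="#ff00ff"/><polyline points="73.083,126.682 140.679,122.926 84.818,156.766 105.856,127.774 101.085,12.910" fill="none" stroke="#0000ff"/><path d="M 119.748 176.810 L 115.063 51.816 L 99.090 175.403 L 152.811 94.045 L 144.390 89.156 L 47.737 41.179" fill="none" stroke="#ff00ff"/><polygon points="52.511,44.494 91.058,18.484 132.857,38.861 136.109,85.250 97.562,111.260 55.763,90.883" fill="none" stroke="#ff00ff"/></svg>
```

1 u = 1 mm; y_m = 203.161 − y.

[1] `<path>` open polyline, #ff00ff→cut S689 F1129: (76.000,14.358) → (107.669,133.411) → (51.692,189.576)

[2] `<polyline>` open polyline, #0000ff→score S470 F1431: (73.083,76.479) → (140.679,80.235) → (84.818,46.395) → (105.856,75.387) → (101.085,190.251)

[3] `<path>` open polyline, #ff00ff→cut S689 F1129: (119.748,26.351) → (115.063,151.345) → (99.090,27.758) → (152.811,109.116) → (144.390,114.005) → (47.737,161.982)

[4] `<polygon>` regular polygon, #ff00ff→cut S689 F1129: (52.511,158.667) → (91.058,184.677) → (132.857,164.300) → (136.109,117.911) → (97.562,91.901) → (55.763,112.278) → (52.511,158.667) (closed)

G21
G90
G0 X76.000 Y14.358
M3 S689
G01 X107.669 Y133.411 F1129
G01 X51.692 Y189.576
M5
G0 X73.083 Y76.479
M3 S470
G01 X140.679 Y80.235 F1431
G01 X84.818 Y46.395
G01 X105.856 Y75.387
G01 X101.085 Y190.251
M5
G0 X119.748 Y26.351
M3 S689
G01 X115.063 Y151.345 F1129
G01 X99.090 Y27.758
G01 X152.811 Y109.116
G01 X144.390 Y114.005
G01 X47.737 Y161.982
M5
G0 X52.511 Y158.667
M3 S689
G01 X91.058 Y184.677 F1129
G01 X132.857 Y164.300
G01 X136.109 Y117.911
G01 X97.562 Y91.901
G01 X55.763 Y112.278
G01 X52.511 Y158.667
M5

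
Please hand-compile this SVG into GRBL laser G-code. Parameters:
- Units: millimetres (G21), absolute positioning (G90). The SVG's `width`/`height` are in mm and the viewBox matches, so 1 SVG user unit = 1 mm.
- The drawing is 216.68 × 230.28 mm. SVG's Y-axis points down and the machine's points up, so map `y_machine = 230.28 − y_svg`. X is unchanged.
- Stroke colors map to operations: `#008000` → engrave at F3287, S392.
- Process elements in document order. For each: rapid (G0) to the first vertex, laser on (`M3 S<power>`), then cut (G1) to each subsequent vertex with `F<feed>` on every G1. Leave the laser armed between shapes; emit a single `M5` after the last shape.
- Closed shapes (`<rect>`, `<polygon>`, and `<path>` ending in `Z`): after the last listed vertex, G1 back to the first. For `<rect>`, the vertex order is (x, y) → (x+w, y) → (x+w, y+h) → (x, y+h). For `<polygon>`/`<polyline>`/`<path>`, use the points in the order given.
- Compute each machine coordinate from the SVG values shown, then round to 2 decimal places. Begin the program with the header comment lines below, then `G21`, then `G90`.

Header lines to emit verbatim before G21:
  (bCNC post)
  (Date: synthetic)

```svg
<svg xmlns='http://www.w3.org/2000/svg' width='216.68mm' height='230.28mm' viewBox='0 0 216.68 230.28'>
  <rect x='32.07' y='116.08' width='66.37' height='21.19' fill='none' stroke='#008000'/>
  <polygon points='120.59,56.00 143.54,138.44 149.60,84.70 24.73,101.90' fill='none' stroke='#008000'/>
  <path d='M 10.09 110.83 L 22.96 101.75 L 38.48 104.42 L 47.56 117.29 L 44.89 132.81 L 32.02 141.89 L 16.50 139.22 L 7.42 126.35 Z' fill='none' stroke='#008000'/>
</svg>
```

1 u = 1 mm; y_m = 230.28 − y.

[1] `<rect>` rectangle, #008000→engrave S392 F3287: (32.07,114.20) → (98.44,114.20) → (98.44,93.01) → (32.07,93.01) → (32.07,114.20) (closed)

[2] `<polygon>` closed polygon, #008000→engrave S392 F3287: (120.59,174.28) → (143.54,91.84) → (149.60,145.58) → (24.73,128.38) → (120.59,174.28) (closed)

[3] `<path>` regular polygon, #008000→engrave S392 F3287: (10.09,119.45) → (22.96,128.53) → (38.48,125.86) → (47.56,112.99) → (44.89,97.47) → (32.02,88.39) → (16.50,91.06) → (7.42,103.93) → (10.09,119.45) (closed)

(bCNC post)
(Date: synthetic)
G21
G90
G0 X32.07 Y114.20
M3 S392
G1 X98.44 Y114.20 F3287
G1 X98.44 Y93.01 F3287
G1 X32.07 Y93.01 F3287
G1 X32.07 Y114.20 F3287
G0 X120.59 Y174.28
M3 S392
G1 X143.54 Y91.84 F3287
G1 X149.60 Y145.58 F3287
G1 X24.73 Y128.38 F3287
G1 X120.59 Y174.28 F3287
G0 X10.09 Y119.45
M3 S392
G1 X22.96 Y128.53 F3287
G1 X38.48 Y125.86 F3287
G1 X47.56 Y112.99 F3287
G1 X44.89 Y97.47 F3287
G1 X32.02 Y88.39 F3287
G1 X16.50 Y91.06 F3287
G1 X7.42 Y103.93 F3287
G1 X10.09 Y119.45 F3287
M5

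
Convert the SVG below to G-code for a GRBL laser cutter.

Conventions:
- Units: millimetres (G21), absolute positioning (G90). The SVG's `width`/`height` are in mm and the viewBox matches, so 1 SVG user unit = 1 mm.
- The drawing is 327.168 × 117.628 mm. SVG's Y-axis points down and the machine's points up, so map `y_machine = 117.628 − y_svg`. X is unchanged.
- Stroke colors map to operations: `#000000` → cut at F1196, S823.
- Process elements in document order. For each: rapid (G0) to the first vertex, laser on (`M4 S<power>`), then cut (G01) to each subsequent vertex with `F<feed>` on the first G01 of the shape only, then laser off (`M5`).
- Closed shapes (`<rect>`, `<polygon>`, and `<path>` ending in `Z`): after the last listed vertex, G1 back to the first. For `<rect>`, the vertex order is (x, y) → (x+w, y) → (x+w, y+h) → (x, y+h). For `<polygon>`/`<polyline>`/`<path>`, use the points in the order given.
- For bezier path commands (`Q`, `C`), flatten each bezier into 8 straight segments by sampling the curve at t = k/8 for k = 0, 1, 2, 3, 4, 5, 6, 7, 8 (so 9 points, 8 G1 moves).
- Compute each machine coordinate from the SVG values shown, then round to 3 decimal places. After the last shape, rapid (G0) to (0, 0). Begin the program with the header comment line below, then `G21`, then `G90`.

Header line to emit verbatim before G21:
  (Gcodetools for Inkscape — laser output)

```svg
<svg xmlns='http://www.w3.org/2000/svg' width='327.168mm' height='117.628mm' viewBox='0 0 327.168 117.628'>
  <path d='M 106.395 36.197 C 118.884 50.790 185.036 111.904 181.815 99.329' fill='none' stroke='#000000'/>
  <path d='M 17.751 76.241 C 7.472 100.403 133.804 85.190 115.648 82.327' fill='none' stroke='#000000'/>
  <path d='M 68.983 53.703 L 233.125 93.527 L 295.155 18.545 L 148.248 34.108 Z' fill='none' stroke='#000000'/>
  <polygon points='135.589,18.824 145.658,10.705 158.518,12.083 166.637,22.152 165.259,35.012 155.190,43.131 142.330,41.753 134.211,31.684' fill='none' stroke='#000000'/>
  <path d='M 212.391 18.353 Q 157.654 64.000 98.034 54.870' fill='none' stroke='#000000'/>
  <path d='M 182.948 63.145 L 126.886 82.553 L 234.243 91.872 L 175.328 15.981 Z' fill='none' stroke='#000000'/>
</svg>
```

Since the viewBox matches the mm dimensions, user units are millimetres directly. The only transform is the Y-flip y_m = 117.628 − y_svg.

Shape 1 is a cubic bezier drawn with `<path>`. Its stroke #000000 means cut at S823, F1196. After flipping Y the toolpath is (106.395,81.431) → (113.354,74.013) → (123.901,63.642) → (136.596,51.727) → (149.996,39.677) → (162.660,28.900) → (173.146,20.806) → (180.011,16.803) → (181.815,18.299).

Shape 2 is a cubic bezier drawn with `<path>`. Its stroke #000000 means cut at S823, F1196. After flipping Y the toolpath is (17.751,41.387) → (19.751,34.071) → (31.264,29.840) → (48.996,28.088) → (69.653,28.210) → (89.941,29.598) → (106.566,31.646) → (116.233,33.749) → (115.648,35.301).

Shape 3 is a closed polygon drawn with `<path>`. Its stroke #000000 means cut at S823, F1196. After flipping Y the toolpath is (68.983,63.925) → (233.125,24.101) → (295.155,99.083) → (148.248,83.520) → (68.983,63.925), returning to the start.

Shape 4 is a regular polygon drawn with `<polygon>`. Its stroke #000000 means cut at S823, F1196. After flipping Y the toolpath is (135.589,98.804) → (145.658,106.923) → (158.518,105.545) → (166.637,95.476) → (165.259,82.616) → (155.190,74.497) → (142.330,75.875) → (134.211,85.944) → (135.589,98.804), returning to the start.

Shape 5 is a quadratic bezier drawn with `<path>`. Its stroke #000000 means cut at S823, F1196. After flipping Y the toolpath is (212.391,99.275) → (198.630,88.719) → (184.717,79.875) → (170.652,72.743) → (156.433,67.322) → (142.062,63.614) → (127.539,61.617) → (112.863,61.331) → (98.034,62.758).

Shape 6 is a closed polygon drawn with `<path>`. Its stroke #000000 means cut at S823, F1196. After flipping Y the toolpath is (182.948,54.483) → (126.886,35.075) → (234.243,25.756) → (175.328,101.647) → (182.948,54.483), returning to the start.

(Gcodetools for Inkscape — laser output)
G21
G90
G0 X106.395 Y81.431
M4 S823
G01 X113.354 Y74.013 F1196
G01 X123.901 Y63.642
G01 X136.596 Y51.727
G01 X149.996 Y39.677
G01 X162.660 Y28.900
G01 X173.146 Y20.806
G01 X180.011 Y16.803
G01 X181.815 Y18.299
M5
G0 X17.751 Y41.387
M4 S823
G01 X19.751 Y34.071 F1196
G01 X31.264 Y29.840
G01 X48.996 Y28.088
G01 X69.653 Y28.210
G01 X89.941 Y29.598
G01 X106.566 Y31.646
G01 X116.233 Y33.749
G01 X115.648 Y35.301
M5
G0 X68.983 Y63.925
M4 S823
G01 X233.125 Y24.101 F1196
G01 X295.155 Y99.083
G01 X148.248 Y83.520
G01 X68.983 Y63.925
M5
G0 X135.589 Y98.804
M4 S823
G01 X145.658 Y106.923 F1196
G01 X158.518 Y105.545
G01 X166.637 Y95.476
G01 X165.259 Y82.616
G01 X155.190 Y74.497
G01 X142.330 Y75.875
G01 X134.211 Y85.944
G01 X135.589 Y98.804
M5
G0 X212.391 Y99.275
M4 S823
G01 X198.630 Y88.719 F1196
G01 X184.717 Y79.875
G01 X170.652 Y72.743
G01 X156.433 Y67.322
G01 X142.062 Y63.614
G01 X127.539 Y61.617
G01 X112.863 Y61.331
G01 X98.034 Y62.758
M5
G0 X182.948 Y54.483
M4 S823
G01 X126.886 Y35.075 F1196
G01 X234.243 Y25.756
G01 X175.328 Y101.647
G01 X182.948 Y54.483
M5
G0 X0.000 Y0.000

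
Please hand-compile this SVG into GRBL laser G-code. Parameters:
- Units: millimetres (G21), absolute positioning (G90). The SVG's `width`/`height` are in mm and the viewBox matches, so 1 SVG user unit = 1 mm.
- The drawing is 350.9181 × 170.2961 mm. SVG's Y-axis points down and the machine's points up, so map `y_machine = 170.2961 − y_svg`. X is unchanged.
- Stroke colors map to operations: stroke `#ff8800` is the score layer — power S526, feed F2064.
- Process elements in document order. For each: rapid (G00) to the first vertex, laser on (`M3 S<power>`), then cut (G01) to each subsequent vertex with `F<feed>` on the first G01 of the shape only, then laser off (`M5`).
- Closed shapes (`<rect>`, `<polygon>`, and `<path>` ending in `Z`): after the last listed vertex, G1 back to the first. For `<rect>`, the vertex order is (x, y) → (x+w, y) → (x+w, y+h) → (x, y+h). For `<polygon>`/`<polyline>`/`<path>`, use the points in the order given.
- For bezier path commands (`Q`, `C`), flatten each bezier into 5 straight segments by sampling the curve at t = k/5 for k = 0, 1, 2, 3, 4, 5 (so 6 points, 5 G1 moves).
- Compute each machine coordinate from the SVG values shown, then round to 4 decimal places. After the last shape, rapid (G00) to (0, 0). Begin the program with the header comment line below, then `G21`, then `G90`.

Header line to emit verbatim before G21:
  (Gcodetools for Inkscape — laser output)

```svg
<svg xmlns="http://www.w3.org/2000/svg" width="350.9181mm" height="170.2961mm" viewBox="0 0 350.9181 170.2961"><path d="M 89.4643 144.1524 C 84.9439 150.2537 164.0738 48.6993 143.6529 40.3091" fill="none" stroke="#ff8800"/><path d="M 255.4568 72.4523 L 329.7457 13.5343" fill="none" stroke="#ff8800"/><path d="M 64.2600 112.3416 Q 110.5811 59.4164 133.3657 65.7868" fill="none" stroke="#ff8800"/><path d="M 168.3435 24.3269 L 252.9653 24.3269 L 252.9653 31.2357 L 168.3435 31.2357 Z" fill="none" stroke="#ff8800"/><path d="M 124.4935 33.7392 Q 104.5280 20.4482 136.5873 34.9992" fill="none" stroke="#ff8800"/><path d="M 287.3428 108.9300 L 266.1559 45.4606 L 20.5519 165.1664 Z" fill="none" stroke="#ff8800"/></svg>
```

(Gcodetools for Inkscape — laser output)
G21
G90
G00 X89.4643 Y26.1437
M3 S526
G01 X95.3245 Y33.7950 F2064
G01 X112.4671 Y57.6444
G01 X132.0985 Y88.0524
G01 X145.4250 Y115.3797
G01 X143.6529 Y129.9870
M5
G00 X255.4568 Y97.8438
M3 S526
G01 X329.7457 Y156.7618 F2064
M5
G00 X64.2600 Y57.9545
M3 S526
G01 X81.8470 Y76.7528 F2064
G01 X97.5510 Y90.8074
G01 X111.3722 Y100.1183
G01 X123.3104 Y104.6856
G01 X133.3657 Y104.5093
M5
G00 X168.3435 Y145.9692
M3 S526
G01 X252.9653 Y145.9692 F2064
G01 X252.9653 Y139.0604
G01 X168.3435 Y139.0604
G01 X168.3435 Y145.9692
M5
G00 X124.4935 Y136.5569
M3 S526
G01 X118.5883 Y140.7596 F2064
G01 X116.8451 Y142.7350
G01 X119.2638 Y142.4830
G01 X125.8446 Y140.0036
G01 X136.5873 Y135.2969
M5
G00 X287.3428 Y61.3661
M3 S526
G01 X266.1559 Y124.8355 F2064
G01 X20.5519 Y5.1297
G01 X287.3428 Y61.3661
M5
G00 X0.0000 Y0.0000

1 u = 1 mm; y_m = 170.2961 − y.

[1] `<path>` cubic bezier, #ff8800→score S526 F2064: (89.4643,26.1437) → (95.3245,33.7950) → (112.4671,57.6444) → (132.0985,88.0524) → (145.4250,115.3797) → (143.6529,129.9870)

[2] `<path>` line segment, #ff8800→score S526 F2064: (255.4568,97.8438) → (329.7457,156.7618)

[3] `<path>` quadratic bezier, #ff8800→score S526 F2064: (64.2600,57.9545) → (81.8470,76.7528) → (97.5510,90.8074) → (111.3722,100.1183) → (123.3104,104.6856) → (133.3657,104.5093)

[4] `<path>` rectangle, #ff8800→score S526 F2064: (168.3435,145.9692) → (252.9653,145.9692) → (252.9653,139.0604) → (168.3435,139.0604) → (168.3435,145.9692) (closed)

[5] `<path>` quadratic bezier, #ff8800→score S526 F2064: (124.4935,136.5569) → (118.5883,140.7596) → (116.8451,142.7350) → (119.2638,142.4830) → (125.8446,140.0036) → (136.5873,135.2969)

[6] `<path>` closed polygon, #ff8800→score S526 F2064: (287.3428,61.3661) → (266.1559,124.8355) → (20.5519,5.1297) → (287.3428,61.3661) (closed)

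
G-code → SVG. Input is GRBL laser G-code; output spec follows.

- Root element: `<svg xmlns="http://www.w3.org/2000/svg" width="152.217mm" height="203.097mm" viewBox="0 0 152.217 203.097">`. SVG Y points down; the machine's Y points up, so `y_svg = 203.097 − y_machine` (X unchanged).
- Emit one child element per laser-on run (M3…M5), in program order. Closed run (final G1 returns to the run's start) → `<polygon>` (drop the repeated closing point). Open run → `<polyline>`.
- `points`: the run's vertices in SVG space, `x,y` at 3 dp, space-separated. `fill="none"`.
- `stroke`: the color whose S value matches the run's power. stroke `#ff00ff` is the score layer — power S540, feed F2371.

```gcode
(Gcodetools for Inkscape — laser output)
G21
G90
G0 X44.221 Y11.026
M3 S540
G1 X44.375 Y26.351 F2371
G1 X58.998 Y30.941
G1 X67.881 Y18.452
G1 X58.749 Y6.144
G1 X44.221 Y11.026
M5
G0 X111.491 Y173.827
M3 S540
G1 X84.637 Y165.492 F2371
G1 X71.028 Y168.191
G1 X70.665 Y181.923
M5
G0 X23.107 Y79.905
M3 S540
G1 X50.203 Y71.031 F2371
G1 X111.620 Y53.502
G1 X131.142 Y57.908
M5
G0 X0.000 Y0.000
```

<svg xmlns="http://www.w3.org/2000/svg" width="152.217mm" height="203.097mm" viewBox="0 0 152.217 203.097">
  <polygon points="44.221,192.071 44.375,176.746 58.998,172.156 67.881,184.645 58.749,196.953" fill="none" stroke="#ff00ff"/>
  <polyline points="111.491,29.270 84.637,37.605 71.028,34.906 70.665,21.174" fill="none" stroke="#ff00ff"/>
  <polyline points="23.107,123.192 50.203,132.066 111.620,149.595 131.142,145.189" fill="none" stroke="#ff00ff"/>
</svg>

Machine Y-up, SVG Y-down with viewBox height 203.097, so y_svg = 203.097 − y_machine; X carries over. Every run uses S540, so all elements get stroke `#ff00ff` (score).

Run 1: The run returns to its start, so emit a `<polygon>` with points (Y-flipped): 44.221,192.071 44.375,176.746 58.998,172.156 67.881,184.645 58.749,196.953.

Run 2: The run is open, so emit a `<polyline>` with points (Y-flipped): 111.491,29.270 84.637,37.605 71.028,34.906 70.665,21.174.

Run 3: The run is open, so emit a `<polyline>` with points (Y-flipped): 23.107,123.192 50.203,132.066 111.620,149.595 131.142,145.189.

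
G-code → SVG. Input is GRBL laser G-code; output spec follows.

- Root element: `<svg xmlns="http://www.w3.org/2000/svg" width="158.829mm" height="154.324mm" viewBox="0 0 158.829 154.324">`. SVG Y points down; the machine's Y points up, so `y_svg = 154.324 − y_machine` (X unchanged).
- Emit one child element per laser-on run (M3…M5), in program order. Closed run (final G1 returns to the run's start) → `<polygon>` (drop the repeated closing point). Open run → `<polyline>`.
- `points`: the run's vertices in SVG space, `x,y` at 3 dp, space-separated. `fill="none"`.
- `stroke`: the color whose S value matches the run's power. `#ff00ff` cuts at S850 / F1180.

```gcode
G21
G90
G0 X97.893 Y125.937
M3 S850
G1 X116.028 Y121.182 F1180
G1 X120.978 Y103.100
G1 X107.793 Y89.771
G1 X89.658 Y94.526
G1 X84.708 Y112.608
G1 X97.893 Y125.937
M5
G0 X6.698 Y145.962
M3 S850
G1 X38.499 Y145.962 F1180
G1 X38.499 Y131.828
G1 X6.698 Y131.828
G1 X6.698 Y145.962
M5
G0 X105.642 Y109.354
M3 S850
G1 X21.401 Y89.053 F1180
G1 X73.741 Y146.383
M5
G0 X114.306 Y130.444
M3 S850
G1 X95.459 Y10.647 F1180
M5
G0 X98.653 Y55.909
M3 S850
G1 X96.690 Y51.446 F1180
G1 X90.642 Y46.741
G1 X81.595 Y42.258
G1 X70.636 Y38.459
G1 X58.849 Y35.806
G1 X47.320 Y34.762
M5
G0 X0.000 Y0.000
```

Each laser-on run becomes one SVG element. Flip Y back into SVG space with y_svg = 154.324 − y_machine. Every run uses S850, so all elements get stroke `#ff00ff` (cut).

Run 1: The run returns to its start, so emit a `<polygon>` with points (Y-flipped): 97.893,28.387 116.028,33.142 120.978,51.224 107.793,64.553 89.658,59.798 84.708,41.716.

Run 2: The run returns to its start, so emit a `<polygon>` with points (Y-flipped): 6.698,8.362 38.499,8.362 38.499,22.496 6.698,22.496.

Run 3: The run is open, so emit a `<polyline>` with points (Y-flipped): 105.642,44.970 21.401,65.271 73.741,7.941.

Run 4: The run is open, so emit a `<polyline>` with points (Y-flipped): 114.306,23.880 95.459,143.677.

Run 5: The run is open, so emit a `<polyline>` with points (Y-flipped): 98.653,98.415 96.690,102.878 90.642,107.583 81.595,112.066 70.636,115.865 58.849,118.518 47.320,119.562.

<svg xmlns="http://www.w3.org/2000/svg" width="158.829mm" height="154.324mm" viewBox="0 0 158.829 154.324">
  <polygon points="97.893,28.387 116.028,33.142 120.978,51.224 107.793,64.553 89.658,59.798 84.708,41.716" fill="none" stroke="#ff00ff"/>
  <polygon points="6.698,8.362 38.499,8.362 38.499,22.496 6.698,22.496" fill="none" stroke="#ff00ff"/>
  <polyline points="105.642,44.970 21.401,65.271 73.741,7.941" fill="none" stroke="#ff00ff"/>
  <polyline points="114.306,23.880 95.459,143.677" fill="none" stroke="#ff00ff"/>
  <polyline points="98.653,98.415 96.690,102.878 90.642,107.583 81.595,112.066 70.636,115.865 58.849,118.518 47.320,119.562" fill="none" stroke="#ff00ff"/>
</svg>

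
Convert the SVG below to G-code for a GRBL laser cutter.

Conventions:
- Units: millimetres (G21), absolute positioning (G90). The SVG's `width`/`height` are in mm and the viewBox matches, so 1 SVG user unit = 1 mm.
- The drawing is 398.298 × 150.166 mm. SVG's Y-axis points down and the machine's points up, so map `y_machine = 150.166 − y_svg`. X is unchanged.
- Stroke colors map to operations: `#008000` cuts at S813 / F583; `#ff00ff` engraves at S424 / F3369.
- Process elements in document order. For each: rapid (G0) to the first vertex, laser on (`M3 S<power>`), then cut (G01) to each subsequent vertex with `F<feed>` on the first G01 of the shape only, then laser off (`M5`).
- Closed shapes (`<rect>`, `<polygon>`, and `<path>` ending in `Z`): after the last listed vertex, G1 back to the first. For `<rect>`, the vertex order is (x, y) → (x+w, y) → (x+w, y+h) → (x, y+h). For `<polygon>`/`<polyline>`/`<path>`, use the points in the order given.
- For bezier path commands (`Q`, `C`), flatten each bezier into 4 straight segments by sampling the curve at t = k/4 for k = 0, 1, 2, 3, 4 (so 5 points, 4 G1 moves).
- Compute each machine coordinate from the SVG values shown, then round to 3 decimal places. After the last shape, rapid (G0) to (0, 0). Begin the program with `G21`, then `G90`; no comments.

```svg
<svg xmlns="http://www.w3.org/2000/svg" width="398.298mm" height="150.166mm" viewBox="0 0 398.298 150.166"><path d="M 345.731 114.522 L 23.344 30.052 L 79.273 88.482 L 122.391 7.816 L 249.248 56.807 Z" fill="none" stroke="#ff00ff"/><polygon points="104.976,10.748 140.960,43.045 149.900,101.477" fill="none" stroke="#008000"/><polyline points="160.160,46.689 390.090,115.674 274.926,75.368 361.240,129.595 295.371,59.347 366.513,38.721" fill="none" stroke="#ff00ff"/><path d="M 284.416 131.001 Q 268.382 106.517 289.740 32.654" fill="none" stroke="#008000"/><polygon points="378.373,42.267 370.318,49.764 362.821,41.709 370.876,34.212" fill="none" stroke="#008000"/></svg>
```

viewBox `0 0 398.298 150.166` with mm width/height → 1 unit = 1 mm. Flip: y_m = 150.166 − y_svg.

**Shape 1** — `<path>` closed polygon, stroke `#ff00ff` → engrave (S424, F3369). Machine vertices: (345.731,35.644) → (23.344,120.114) → (79.273,61.684) → (122.391,142.350) → (249.248,93.359) → (345.731,35.644). Closed: final G1 returns to the first vertex.

**Shape 2** — `<polygon>` closed polygon, stroke `#008000` → cut (S813, F583). Machine vertices: (104.976,139.418) → (140.960,107.121) → (149.900,48.689) → (104.976,139.418). Closed: final G1 returns to the first vertex.

**Shape 3** — `<polyline>` open polyline, stroke `#ff00ff` → engrave (S424, F3369). Machine vertices: (160.160,103.477) → (390.090,34.492) → (274.926,74.798) → (361.240,20.571) → (295.371,90.819) → (366.513,111.445). Open path.

**Shape 4** — `<path>` quadratic bezier, stroke `#008000` → cut (S813, F583). Control points (SVG): P0=(284.416,131.001), P1=(268.382,106.517), P2=(289.740,32.654); sampled at t=k/4. Machine vertices: (284.416,19.165) → (278.736,34.493) → (277.730,55.994) → (281.398,83.667) → (289.740,117.512). Open path.

**Shape 5** — `<polygon>` regular polygon, stroke `#008000` → cut (S813, F583). Machine vertices: (378.373,107.899) → (370.318,100.402) → (362.821,108.457) → (370.876,115.954) → (378.373,107.899). Closed: final G1 returns to the first vertex.

G21
G90
G0 X345.731 Y35.644
M3 S424
G01 X23.344 Y120.114 F3369
G01 X79.273 Y61.684
G01 X122.391 Y142.350
G01 X249.248 Y93.359
G01 X345.731 Y35.644
M5
G0 X104.976 Y139.418
M3 S813
G01 X140.960 Y107.121 F583
G01 X149.900 Y48.689
G01 X104.976 Y139.418
M5
G0 X160.160 Y103.477
M3 S424
G01 X390.090 Y34.492 F3369
G01 X274.926 Y74.798
G01 X361.240 Y20.571
G01 X295.371 Y90.819
G01 X366.513 Y111.445
M5
G0 X284.416 Y19.165
M3 S813
G01 X278.736 Y34.493 F583
G01 X277.730 Y55.994
G01 X281.398 Y83.667
G01 X289.740 Y117.512
M5
G0 X378.373 Y107.899
M3 S813
G01 X370.318 Y100.402 F583
G01 X362.821 Y108.457
G01 X370.876 Y115.954
G01 X378.373 Y107.899
M5
G0 X0.000 Y0.000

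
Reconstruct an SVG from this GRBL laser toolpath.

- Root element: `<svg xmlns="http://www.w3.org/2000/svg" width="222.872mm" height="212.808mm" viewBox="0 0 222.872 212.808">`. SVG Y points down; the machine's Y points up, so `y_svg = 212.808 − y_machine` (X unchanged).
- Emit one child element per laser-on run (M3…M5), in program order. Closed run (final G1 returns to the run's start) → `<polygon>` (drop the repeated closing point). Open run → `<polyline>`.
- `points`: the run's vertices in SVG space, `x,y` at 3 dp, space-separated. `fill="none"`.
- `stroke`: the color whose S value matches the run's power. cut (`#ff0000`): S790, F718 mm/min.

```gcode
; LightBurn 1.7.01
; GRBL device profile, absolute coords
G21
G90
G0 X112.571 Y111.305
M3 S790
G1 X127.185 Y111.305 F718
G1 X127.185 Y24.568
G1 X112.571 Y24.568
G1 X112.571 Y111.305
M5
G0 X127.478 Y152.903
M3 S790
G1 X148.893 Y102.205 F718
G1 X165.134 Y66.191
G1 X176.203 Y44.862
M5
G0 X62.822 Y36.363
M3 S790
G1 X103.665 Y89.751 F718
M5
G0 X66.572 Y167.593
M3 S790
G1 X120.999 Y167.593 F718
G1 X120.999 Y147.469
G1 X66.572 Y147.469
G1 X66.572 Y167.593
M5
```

<svg xmlns="http://www.w3.org/2000/svg" width="222.872mm" height="212.808mm" viewBox="0 0 222.872 212.808">
  <polygon points="112.571,101.503 127.185,101.503 127.185,188.240 112.571,188.240" fill="none" stroke="#ff0000"/>
  <polyline points="127.478,59.905 148.893,110.603 165.134,146.617 176.203,167.946" fill="none" stroke="#ff0000"/>
  <polyline points="62.822,176.445 103.665,123.057" fill="none" stroke="#ff0000"/>
  <polygon points="66.572,45.215 120.999,45.215 120.999,65.339 66.572,65.339" fill="none" stroke="#ff0000"/>
</svg>

y_svg = 212.808 − y_m. Every run uses S790, so all elements get stroke `#ff0000` (cut).

[1] closed run; points: 112.571,101.503 127.185,101.503 127.185,188.240 112.571,188.240

[2] open run; points: 127.478,59.905 148.893,110.603 165.134,146.617 176.203,167.946

[3] open run; points: 62.822,176.445 103.665,123.057

[4] closed run; points: 66.572,45.215 120.999,45.215 120.999,65.339 66.572,65.339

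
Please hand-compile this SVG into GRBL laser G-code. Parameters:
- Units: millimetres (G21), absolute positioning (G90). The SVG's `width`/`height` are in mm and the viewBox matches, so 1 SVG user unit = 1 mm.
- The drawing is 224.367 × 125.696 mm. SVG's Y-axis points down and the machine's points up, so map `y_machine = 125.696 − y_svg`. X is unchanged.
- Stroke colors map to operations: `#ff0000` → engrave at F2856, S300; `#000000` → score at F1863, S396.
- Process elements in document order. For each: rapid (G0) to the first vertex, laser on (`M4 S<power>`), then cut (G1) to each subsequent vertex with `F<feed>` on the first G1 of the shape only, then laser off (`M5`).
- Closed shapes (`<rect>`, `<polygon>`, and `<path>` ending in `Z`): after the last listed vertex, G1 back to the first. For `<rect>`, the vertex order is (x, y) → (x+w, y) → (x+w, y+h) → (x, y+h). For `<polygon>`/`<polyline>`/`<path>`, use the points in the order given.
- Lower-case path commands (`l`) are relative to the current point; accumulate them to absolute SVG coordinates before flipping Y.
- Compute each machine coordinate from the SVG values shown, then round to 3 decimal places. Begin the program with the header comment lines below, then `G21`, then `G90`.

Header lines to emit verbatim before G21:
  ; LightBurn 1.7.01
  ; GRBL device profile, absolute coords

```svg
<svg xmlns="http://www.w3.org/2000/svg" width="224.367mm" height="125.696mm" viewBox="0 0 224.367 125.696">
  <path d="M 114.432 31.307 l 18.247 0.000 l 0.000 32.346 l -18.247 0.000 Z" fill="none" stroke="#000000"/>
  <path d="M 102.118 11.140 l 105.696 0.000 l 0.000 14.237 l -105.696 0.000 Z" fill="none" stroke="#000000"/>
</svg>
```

; LightBurn 1.7.01
; GRBL device profile, absolute coords
G21
G90
G0 X114.432 Y94.389
M4 S396
G1 X132.679 Y94.389 F1863
G1 X132.679 Y62.043
G1 X114.432 Y62.043
G1 X114.432 Y94.389
M5
G0 X102.118 Y114.556
M4 S396
G1 X207.814 Y114.556 F1863
G1 X207.814 Y100.319
G1 X102.118 Y100.319
G1 X102.118 Y114.556
M5

viewBox `0 0 224.367 125.696` with mm width/height → 1 unit = 1 mm. Flip: y_m = 125.696 − y_svg.

**Shape 1** — `<path>` rectangle, stroke `#000000` → score (S396, F1863). Machine vertices: (114.432,94.389) → (132.679,94.389) → (132.679,62.043) → (114.432,62.043) → (114.432,94.389). Closed: final G1 returns to the first vertex.

**Shape 2** — `<path>` rectangle, stroke `#000000` → score (S396, F1863). Machine vertices: (102.118,114.556) → (207.814,114.556) → (207.814,100.319) → (102.118,100.319) → (102.118,114.556). Closed: final G1 returns to the first vertex.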